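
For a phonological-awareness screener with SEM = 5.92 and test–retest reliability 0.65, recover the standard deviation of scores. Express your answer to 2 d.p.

10.01

SD = 5.92 / √(1 − 0.65) ≈ 10.0066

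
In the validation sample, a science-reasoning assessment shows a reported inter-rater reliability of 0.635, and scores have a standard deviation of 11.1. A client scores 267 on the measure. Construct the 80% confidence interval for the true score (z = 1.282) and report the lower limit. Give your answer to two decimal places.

258.40

SEM = 11.1000 * √(1 − 0.6350) = 11.1000 * √0.3650 ≈ 11.1000 * 0.6042 ≈ 6.7061
1.282 * SEM ≈ 8.5972
Lower bound: 267 − 8.5972 = 258.4028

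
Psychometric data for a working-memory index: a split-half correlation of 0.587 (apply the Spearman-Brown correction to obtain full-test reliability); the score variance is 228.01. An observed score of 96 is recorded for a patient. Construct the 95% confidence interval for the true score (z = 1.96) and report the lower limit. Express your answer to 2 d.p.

SD = √228.01 = 15.1000
r_full = 2·0.587 / (1 + 0.587) ≈ 0.7398
SEM = 15.1000 * √(1 − 0.7398) = 15.1000 * √0.2602 ≈ 15.1000 * 0.5101 ≈ 7.7031
1.96 * SEM ≈ 15.0980
Lower limit = 96 − 15.0980 ≈ 80.9020

80.90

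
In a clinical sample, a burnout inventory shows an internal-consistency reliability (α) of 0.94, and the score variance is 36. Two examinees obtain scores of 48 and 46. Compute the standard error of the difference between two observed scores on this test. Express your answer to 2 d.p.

SD = √36 = 6.00000
SEM = 6.00000 * √(1 − 0.94000) = 6.00000 * √0.06000 ≈ 6.00000 * 0.24495 ≈ 1.46969
SE_diff = SEM * √2 ≈ 1.46969 * 1.41421 ≈ 2.07846

2.08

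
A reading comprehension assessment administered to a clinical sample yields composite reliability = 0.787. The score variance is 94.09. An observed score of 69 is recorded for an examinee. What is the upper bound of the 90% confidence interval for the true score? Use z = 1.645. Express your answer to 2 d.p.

SD = √94.09 ≈ 9.7000
SEM = 9.7000 × √(1 − 0.7870) = 9.7000 × √0.2130 ≈ 9.7000 × 0.4615 ≈ 4.4767
Margin = 1.645 × 4.4767 ≈ 7.3642
Upper limit = 69 + 7.3642 ≈ 76.3642

76.36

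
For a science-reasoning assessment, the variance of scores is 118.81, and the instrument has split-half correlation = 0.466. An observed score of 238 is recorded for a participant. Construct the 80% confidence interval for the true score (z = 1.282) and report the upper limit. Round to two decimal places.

σ = 118.81^(1/2) = 10.9000
r_full = 2·0.466 / (1 + 0.466) ≈ 0.6357
SEM = 10.9000*√(1 − 0.6357) ≈ 6.5785
Half-width = 1.282*6.5785 ≈ 8.4337
Upper bound: 238 + 8.4337 = 246.4337

246.43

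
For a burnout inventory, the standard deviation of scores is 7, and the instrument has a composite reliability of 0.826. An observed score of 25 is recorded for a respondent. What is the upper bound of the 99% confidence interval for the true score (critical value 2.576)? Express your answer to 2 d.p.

32.52

SEM = 7.0000 * √(1 − 0.8260) = 7.0000 * √0.1740 ≈ 7.0000 * 0.4171 ≈ 2.9199
Margin = 2.576 * 2.9199 ≈ 7.5217
Upper bound: 25 + 7.5217 = 32.5217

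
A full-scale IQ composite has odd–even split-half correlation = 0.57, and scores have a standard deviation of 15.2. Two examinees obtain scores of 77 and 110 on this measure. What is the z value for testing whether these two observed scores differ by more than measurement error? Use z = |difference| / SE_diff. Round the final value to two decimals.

r_full = 2·0.57 / (1 + 0.57) ≃ 0.7261
SEM = 15.2000 · √(1 − 0.7261) = 15.2000 · √0.2739 ≃ 15.2000 · 0.5233 ≃ 7.9548
Standard error of the difference = 7.9548·√2 ≃ 11.2498
z = |77 − 110| / 11.2498 = 33 / 11.2498 ≃ 2.9334

2.93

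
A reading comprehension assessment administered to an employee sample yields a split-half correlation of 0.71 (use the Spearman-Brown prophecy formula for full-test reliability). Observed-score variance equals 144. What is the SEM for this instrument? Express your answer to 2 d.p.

4.94

SD = √144 ≈ 12.0000
Full-length reliability (Spearman-Brown) = 2(0.71)/(1+0.71) ≈ 0.8304
SEM = 12.0000×√(1 − 0.8304) ≈ 4.9418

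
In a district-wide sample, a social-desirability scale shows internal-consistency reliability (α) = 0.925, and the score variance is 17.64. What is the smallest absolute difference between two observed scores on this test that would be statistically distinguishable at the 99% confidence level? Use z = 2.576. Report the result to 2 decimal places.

4.19

SD = √17.64 ≈ 4.20000
The standard error of measurement is 4.20000×√(1 − 0.92500) ≈ 4.20000×0.27386 ≈ 1.15022.
Standard error of the difference = 1.15022·√2 ≈ 1.62665
Smallest detectable difference = 2.576×1.62665 ≈ 4.19026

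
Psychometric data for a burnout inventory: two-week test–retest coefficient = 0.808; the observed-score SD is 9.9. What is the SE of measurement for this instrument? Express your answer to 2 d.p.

4.34

SEM = 9.9000·√(1 − 0.8080) ≈ 4.3380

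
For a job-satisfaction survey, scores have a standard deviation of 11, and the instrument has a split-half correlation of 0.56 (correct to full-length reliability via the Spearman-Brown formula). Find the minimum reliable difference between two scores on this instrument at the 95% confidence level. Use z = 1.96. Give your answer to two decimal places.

16.19

Full-length reliability (Spearman-Brown) = 2(0.56)/(1+0.56) ≈ 0.71795
The standard error of measurement is 11.00000·√(1 − 0.71795) ≈ 11.00000·0.53109 ≈ 5.84194.
SE_diff = SEM · √2 ≈ 5.84194 · 1.41421 ≈ 8.26174
Smallest detectable difference = 1.96·8.26174 ≈ 16.19302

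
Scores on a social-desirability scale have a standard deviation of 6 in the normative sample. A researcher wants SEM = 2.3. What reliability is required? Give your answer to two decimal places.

0.85

r = 1 − (SEM / SD)² = 1 − (2.300 / 6)² ≈ 1 − 0.147 ≈ 0.853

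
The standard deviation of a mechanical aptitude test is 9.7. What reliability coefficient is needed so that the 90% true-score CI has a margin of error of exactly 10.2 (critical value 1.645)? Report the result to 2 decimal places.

SEM needed = half-width / z = 10.2/1.645 ≈ 6.2006
r = 1 − (6.2006/9.7)² ≈ 1 − 0.4086 ≈ 0.5914

0.59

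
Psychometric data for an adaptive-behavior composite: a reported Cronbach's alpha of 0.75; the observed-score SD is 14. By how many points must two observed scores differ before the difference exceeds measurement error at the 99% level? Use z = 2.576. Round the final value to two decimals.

25.50

SEM = 14.000*√(1 − 0.750) ≈ 7.000
SE_diff = SEM * √2 ≈ 7.000 * 1.414 ≈ 9.899
Minimum reliable difference = 2.576 * SE_diff ≈ 2.576 * 9.899 ≈ 25.501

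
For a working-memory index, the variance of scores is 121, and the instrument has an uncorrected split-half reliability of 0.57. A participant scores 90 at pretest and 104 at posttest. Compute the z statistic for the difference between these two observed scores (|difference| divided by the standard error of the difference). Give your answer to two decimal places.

SD = √121 = 11.00000
Full-length reliability (Spearman-Brown) = 2(0.57)/(1+0.57) ≃ 0.72611
SEM = 11.00000 × √(1 − 0.72611) = 11.00000 × √0.27389 ≃ 11.00000 × 0.52334 ≃ 5.75675
SE_diff = SEM × √2 ≃ 5.75675 × 1.41421 ≃ 8.14127
z = 14 / 8.14127 ≃ 1.71963

1.72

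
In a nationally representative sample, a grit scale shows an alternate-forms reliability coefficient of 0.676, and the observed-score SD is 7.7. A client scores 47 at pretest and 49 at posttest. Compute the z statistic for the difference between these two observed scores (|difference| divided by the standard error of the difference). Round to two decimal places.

SEM = 7.7000·√(1 − 0.6760) ≈ 4.3829
Standard error of the difference = 4.3829·√2 ≈ 6.1984
z = 2 / 6.1984 ≈ 0.3227

0.32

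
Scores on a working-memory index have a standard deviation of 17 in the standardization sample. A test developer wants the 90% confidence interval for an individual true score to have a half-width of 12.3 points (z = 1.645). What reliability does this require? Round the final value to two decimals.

Required SEM = 12.3 / 1.645 ≈ 7.4772
r = 1 − (7.4772/17)² ≈ 1 − 0.1935 ≈ 0.8065

0.81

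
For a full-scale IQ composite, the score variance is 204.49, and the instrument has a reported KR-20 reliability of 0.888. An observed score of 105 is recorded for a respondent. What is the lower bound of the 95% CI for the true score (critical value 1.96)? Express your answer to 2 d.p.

SD = √204.49 = 14.30000
SEM = 14.30000×√(1 − 0.88800) ≈ 4.78570
Half-width = 1.96×4.78570 ≈ 9.37996
Lower limit = 105 − 9.37996 ≈ 95.62004

95.62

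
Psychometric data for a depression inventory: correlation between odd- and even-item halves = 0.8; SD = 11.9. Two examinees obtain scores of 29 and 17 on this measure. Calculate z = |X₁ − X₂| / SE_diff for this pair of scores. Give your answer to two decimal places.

2.14

Spearman-Brown: r = 2(0.8) / (1 + 0.8) = 1.6000 / 1.8000 ≃ 0.8889
The standard error of measurement is 11.9000·√(1 − 0.8889) ≃ 11.9000·0.3333 ≃ 3.9667.
Standard error of the difference = 3.9667·√2 ≃ 5.6097
z = |29 − 17| / 5.6097 = 12 / 5.6097 ≃ 2.1391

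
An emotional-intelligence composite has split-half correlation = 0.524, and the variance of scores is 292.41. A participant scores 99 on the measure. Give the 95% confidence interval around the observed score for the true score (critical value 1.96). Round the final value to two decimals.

[80.27, 117.73]

SD = √292.41 ≃ 17.1000
Spearman-Brown: r = 2(0.524) / (1 + 0.524) = 1.0480 / 1.5240 ≃ 0.6877
SEM = 17.1000·√(1 − 0.6877) ≃ 9.5567
1.96 · SEM ≃ 18.7311
CI = 99 ± 18.7311 → [80.2689, 117.7311]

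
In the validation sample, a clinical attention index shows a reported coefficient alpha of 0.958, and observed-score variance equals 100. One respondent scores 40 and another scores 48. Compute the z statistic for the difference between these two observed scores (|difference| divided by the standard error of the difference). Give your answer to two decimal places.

σ = 100^(1/2) = 10.00000
SEM = 10.00000 × √(1 − 0.95800) = 10.00000 × √0.04200 ≃ 10.00000 × 0.20494 ≃ 2.04939
Standard error of the difference = 2.04939·√2 ≃ 2.89828
z = |40 − 48| / 2.89828 = 8 / 2.89828 ≃ 2.76026

2.76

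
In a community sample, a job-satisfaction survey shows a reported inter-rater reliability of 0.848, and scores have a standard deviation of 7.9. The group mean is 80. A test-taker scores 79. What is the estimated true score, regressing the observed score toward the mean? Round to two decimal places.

79.15

Estimated true score = 0.8480×79 + (1 − 0.8480)×80 ≈ 79.1520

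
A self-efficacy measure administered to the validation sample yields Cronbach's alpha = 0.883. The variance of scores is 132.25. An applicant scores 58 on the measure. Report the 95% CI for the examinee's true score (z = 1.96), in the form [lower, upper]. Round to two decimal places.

SD = √132.25 ≈ 11.500
SEM = 11.500 · √(1 − 0.883) = 11.500 · √0.117 ≈ 11.500 · 0.342 ≈ 3.934
1.96 · SEM ≈ 7.710
Interval: (50.290, 65.710)

[50.29, 65.71]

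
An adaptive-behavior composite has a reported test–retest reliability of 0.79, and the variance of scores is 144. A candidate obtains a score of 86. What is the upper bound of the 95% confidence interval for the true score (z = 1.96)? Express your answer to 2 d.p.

σ = 144^(1/2) = 12.000
SEM = 12.000*√(1 − 0.790) ≈ 5.499
Margin = 1.96 * 5.499 ≈ 10.778
Upper bound: 86 + 10.778 = 96.778

96.78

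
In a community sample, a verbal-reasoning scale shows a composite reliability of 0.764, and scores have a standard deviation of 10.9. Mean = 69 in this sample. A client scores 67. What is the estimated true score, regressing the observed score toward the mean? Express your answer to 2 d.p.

T̂ = 0.764(67) + 0.236(69) ≈ 67.472

67.47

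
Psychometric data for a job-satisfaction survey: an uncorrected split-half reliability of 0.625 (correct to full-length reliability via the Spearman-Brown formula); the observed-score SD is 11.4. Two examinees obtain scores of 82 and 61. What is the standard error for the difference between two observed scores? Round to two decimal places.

r_full = 2·0.625 / (1 + 0.625) ≃ 0.7692
SEM = 11.4000 × √(1 − 0.7692) = 11.4000 × √0.2308 ≃ 11.4000 × 0.4804 ≃ 5.4764
Standard error of the difference = 5.4764·√2 ≃ 7.7448

7.74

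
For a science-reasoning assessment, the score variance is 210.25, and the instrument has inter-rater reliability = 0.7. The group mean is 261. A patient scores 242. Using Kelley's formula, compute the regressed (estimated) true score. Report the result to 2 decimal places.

T̂ = 0.700(242) + 0.300(261) ≈ 247.700

247.70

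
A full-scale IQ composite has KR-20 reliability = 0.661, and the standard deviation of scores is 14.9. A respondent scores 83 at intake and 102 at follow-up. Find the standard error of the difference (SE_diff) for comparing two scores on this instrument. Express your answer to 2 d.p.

12.27

The standard error of measurement is 14.900·√(1 − 0.661) ≈ 14.900·0.582 ≈ 8.675.
Standard error of the difference = 8.675·√2 ≈ 12.269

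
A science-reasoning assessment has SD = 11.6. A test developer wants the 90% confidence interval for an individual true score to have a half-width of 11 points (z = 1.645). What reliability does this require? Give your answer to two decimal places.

0.67

SEM needed = half-width / z = 11/1.645 ≈ 6.687
r = 1 − (SEM / SD)² = 1 − (6.687 / 11.6)² ≈ 1 − 0.332 ≈ 0.668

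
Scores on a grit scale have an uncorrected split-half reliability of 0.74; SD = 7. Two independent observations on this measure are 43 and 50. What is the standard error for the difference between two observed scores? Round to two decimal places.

3.83

Full-length reliability (Spearman-Brown) = 2(0.74)/(1+0.74) ≃ 0.8506
SEM = 7.0000×√(1 − 0.8506) ≃ 2.7059
SE_diff = SEM × √2 ≃ 2.7059 × 1.4142 ≃ 3.8267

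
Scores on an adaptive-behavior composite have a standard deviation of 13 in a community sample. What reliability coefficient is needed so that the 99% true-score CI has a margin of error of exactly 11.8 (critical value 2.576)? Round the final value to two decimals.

0.88

SEM needed = half-width / z = 11.8/2.576 ≈ 4.581
r = 1 − (4.581/13)² ≈ 1 − 0.124 ≈ 0.876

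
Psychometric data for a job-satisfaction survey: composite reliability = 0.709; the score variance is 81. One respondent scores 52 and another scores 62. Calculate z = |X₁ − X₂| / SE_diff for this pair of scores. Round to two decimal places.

1.46

SD = √81 = 9.00000
SEM = 9.00000 * √(1 − 0.70900) = 9.00000 * √0.29100 ≃ 9.00000 * 0.53944 ≃ 4.85500
Standard error of the difference = 4.85500·√2 ≃ 6.86600
z = 10 / 6.86600 ≃ 1.45645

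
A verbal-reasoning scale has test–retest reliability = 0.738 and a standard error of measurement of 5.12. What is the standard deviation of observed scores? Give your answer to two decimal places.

SD = 5.12 / √(1 − 0.738) ≈ 10.003

10.00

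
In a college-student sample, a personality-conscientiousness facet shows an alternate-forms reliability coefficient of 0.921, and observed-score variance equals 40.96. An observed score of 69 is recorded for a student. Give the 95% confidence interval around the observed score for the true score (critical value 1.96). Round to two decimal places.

[65.47, 72.53]

σ = 40.96^(1/2) = 6.4000
The standard error of measurement is 6.4000*√(1 − 0.9210) ≈ 6.4000*0.2811 ≈ 1.7988.
1.96 * SEM ≈ 3.5257
95% CI: 69 ± 3.5257 = [65.4743, 72.5257]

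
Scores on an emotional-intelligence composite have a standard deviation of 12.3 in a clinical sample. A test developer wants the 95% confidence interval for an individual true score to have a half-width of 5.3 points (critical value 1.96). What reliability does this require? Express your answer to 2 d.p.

0.95

Required SEM = 5.3 / 1.96 ≃ 2.704
Required reliability = 1 − (SEM/SD)² = 1 − 0.048 ≃ 0.952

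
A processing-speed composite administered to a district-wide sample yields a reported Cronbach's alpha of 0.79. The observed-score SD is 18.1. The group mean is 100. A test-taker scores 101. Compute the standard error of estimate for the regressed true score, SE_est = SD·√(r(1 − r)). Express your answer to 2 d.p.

7.37

SE_est = SD * √(r(1 − r)) = 18.100 * √0.166 ≈ 18.100 * 0.407 ≈ 7.372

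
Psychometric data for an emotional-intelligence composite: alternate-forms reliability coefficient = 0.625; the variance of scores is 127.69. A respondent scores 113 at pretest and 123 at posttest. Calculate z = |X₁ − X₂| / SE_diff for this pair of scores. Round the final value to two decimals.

SD = √127.69 ≈ 11.3000
SEM = 11.3000 · √(1 − 0.6250) = 11.3000 · √0.3750 ≈ 11.3000 · 0.6124 ≈ 6.9198
Standard error of the difference = 6.9198·√2 ≈ 9.7861
z = |113 − 123| / 9.7861 = 10 / 9.7861 ≈ 1.0219

1.02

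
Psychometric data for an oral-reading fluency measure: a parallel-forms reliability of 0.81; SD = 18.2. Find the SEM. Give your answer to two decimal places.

7.93

SEM = 18.2000 * √(1 − 0.8100) = 18.2000 * √0.1900 ≃ 18.2000 * 0.4359 ≃ 7.9332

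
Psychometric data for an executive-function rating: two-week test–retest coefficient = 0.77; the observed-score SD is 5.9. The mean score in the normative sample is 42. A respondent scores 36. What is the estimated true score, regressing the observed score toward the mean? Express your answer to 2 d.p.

Estimated true score = 0.77000×36 + (1 − 0.77000)×42 ≃ 37.38000

37.38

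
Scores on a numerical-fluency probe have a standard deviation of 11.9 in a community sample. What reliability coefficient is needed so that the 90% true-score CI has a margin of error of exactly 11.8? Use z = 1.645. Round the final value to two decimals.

0.64

Required SEM = 11.8 / 1.645 ≈ 7.173
Required reliability = 1 − (SEM/SD)² = 1 − 0.363 ≈ 0.637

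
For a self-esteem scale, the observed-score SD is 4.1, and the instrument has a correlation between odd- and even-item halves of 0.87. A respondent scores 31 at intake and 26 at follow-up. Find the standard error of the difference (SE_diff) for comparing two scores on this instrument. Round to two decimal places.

1.53

Spearman-Brown: r = 2(0.87) / (1 + 0.87) = 1.74000 / 1.87000 ≈ 0.93048
SEM = 4.10000·√(1 − 0.93048) ≈ 1.08102
SE_diff = √2 · SEM ≈ 1.52880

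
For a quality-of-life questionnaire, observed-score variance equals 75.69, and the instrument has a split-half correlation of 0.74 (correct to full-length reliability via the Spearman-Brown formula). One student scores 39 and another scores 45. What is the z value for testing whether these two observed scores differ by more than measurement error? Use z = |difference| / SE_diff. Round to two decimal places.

σ = 75.69^(1/2) = 8.70000
Spearman-Brown: r = 2(0.74) / (1 + 0.74) = 1.48000 / 1.74000 ≈ 0.85057
SEM = 8.70000 × √(1 − 0.85057) = 8.70000 × √0.14943 ≈ 8.70000 × 0.38656 ≈ 3.36303
Standard error of the difference = 3.36303·√2 ≈ 4.75605
z = 6 / 4.75605 ≈ 1.26155

1.26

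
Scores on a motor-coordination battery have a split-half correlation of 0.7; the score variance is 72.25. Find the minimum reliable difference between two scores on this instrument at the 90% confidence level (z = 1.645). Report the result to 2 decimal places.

SD = √72.25 ≃ 8.5000
Full-length reliability (Spearman-Brown) = 2(0.7)/(1+0.7) ≃ 0.8235
SEM = 8.5000×√(1 − 0.8235) ≃ 3.5707
SE_diff = SEM × √2 ≃ 3.5707 × 1.4142 ≃ 5.0498
Smallest detectable difference = 1.645×5.0498 ≃ 8.3068

8.31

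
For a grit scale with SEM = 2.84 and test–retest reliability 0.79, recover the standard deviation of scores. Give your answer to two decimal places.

6.20

SD = 2.84 / √(1 − 0.79) ≈ 6.1974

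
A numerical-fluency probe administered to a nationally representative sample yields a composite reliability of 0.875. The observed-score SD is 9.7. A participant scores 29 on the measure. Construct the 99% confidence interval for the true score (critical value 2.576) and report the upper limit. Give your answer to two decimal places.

SEM = 9.7000·√(1 − 0.8750) ≈ 3.4295
Margin = 2.576 · 3.4295 ≈ 8.8343
Upper bound: 29 + 8.8343 = 37.8343

37.83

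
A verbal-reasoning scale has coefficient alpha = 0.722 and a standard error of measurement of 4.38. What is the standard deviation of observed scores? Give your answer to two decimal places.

8.31

SD = SEM / √(1 − r) = 4.38 / √0.2780 ≈ 4.38 / 0.5273 ≈ 8.3071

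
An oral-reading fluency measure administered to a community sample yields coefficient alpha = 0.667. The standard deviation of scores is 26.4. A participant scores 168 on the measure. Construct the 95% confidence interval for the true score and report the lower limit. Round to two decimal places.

138.14

SEM = 26.4000*√(1 − 0.6670) ≈ 15.2344
1.96 * SEM ≈ 29.8595
Lower limit = 168 − 29.8595 ≈ 138.1405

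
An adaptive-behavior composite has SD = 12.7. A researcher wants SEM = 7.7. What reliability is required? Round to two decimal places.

Required reliability = 1 − (SEM/SD)² = 1 − 0.3676 ≃ 0.6324

0.63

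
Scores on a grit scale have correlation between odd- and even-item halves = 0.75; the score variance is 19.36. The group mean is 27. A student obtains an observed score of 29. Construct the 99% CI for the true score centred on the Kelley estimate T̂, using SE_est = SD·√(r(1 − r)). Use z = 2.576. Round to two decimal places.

SD = √19.36 ≃ 4.4000
Full-length reliability (Spearman-Brown) = 2(0.75)/(1+0.75) ≃ 0.8571
T̂ = 0.8571(29) + 0.1429(27) ≃ 28.7143
SE_est = 4.4000*√(0.8571*0.1429) ≃ 1.5397
CI = 28.7143 ± 2.576 * 1.5397 → [24.7481, 32.6805]

[24.75, 32.68]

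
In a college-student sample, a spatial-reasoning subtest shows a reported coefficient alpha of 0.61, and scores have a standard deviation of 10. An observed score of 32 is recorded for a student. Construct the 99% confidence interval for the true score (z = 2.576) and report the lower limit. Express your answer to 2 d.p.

15.91

SEM = 10.0000 × √(1 − 0.6100) = 10.0000 × √0.3900 ≈ 10.0000 × 0.6245 ≈ 6.2450
Margin = 2.576 × 6.2450 ≈ 16.0871
Lower limit = 32 − 16.0871 ≈ 15.9129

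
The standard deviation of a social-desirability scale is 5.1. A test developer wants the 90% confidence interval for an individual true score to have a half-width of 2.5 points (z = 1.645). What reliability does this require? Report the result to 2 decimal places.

0.91

Required SEM = 2.5 / 1.645 ≃ 1.5198
Required reliability = 1 − (SEM/SD)² = 1 − 0.0888 ≃ 0.9112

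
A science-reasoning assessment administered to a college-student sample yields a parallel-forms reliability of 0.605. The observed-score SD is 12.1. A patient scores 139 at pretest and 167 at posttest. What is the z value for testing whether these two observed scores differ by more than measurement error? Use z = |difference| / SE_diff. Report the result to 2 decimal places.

2.60

The standard error of measurement is 12.1000×√(1 − 0.6050) ≈ 12.1000×0.6285 ≈ 7.6047.
Standard error of the difference = 7.6047·√2 ≈ 10.7547
z = |139 − 167| / 10.7547 = 28 / 10.7547 ≈ 2.6035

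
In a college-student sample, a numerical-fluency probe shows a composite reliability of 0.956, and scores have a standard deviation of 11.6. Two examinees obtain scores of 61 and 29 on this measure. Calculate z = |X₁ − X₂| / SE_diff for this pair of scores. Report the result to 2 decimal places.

SEM = 11.60000×√(1 − 0.95600) ≈ 2.43324
Standard error of the difference = 2.43324·√2 ≈ 3.44112
z = |61 − 29| / 3.44112 = 32 / 3.44112 ≈ 9.29931

9.30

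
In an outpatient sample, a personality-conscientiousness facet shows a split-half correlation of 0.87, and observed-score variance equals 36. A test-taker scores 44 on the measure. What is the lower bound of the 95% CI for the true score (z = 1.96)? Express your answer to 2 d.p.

40.90

SD = √36 ≈ 6.0000
Full-length reliability (Spearman-Brown) = 2(0.87)/(1+0.87) ≈ 0.9305
SEM = 6.0000×√(1 − 0.9305) ≈ 1.5820
Half-width = 1.96×1.5820 ≈ 3.1007
Lower bound: 44 − 3.1007 = 40.8993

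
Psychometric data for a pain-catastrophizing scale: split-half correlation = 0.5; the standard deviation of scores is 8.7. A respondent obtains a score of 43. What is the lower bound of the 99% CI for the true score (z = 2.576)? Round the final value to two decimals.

30.06

Full-length reliability (Spearman-Brown) = 2(0.5)/(1+0.5) ≈ 0.667
The standard error of measurement is 8.700·√(1 − 0.667) ≈ 8.700·0.577 ≈ 5.023.
Margin = 2.576 · 5.023 ≈ 12.939
Lower limit = 43 − 12.939 ≈ 30.061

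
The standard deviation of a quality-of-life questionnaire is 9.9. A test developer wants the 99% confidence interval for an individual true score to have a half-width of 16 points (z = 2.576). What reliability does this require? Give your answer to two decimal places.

SEM needed = half-width / z = 16/2.576 ≃ 6.2112
Required reliability = 1 − (SEM/SD)² = 1 − 0.3936 ≃ 0.6064

0.61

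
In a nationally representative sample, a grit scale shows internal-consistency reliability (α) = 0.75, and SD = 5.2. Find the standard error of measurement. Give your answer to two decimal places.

2.60

SEM = 5.20000 * √(1 − 0.75000) = 5.20000 * √0.25000 ≈ 5.20000 * 0.50000 ≈ 2.60000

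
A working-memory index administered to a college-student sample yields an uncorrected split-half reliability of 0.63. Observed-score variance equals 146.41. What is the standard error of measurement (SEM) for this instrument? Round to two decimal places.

5.76

SD = √146.41 = 12.1000
r_full = 2·0.63 / (1 + 0.63) ≈ 0.7730
The standard error of measurement is 12.1000×√(1 − 0.7730) ≈ 12.1000×0.4764 ≈ 5.7649.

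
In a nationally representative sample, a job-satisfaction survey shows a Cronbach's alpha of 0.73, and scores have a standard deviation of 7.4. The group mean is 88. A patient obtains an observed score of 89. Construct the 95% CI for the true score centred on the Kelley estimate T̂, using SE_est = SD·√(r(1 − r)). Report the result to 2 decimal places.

[82.29, 95.17]

T̂ = 0.730(89) + 0.270(88) ≈ 88.730
SE_est = SD × √(r(1 − r)) = 7.400 × √0.197 ≈ 7.400 × 0.444 ≈ 3.285
95% CI: 88.730 ± 6.439 ≈ (82.291, 95.169)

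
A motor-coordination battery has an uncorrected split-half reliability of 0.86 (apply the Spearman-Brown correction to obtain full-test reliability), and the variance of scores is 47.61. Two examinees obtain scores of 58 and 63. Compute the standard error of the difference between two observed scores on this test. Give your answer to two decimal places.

2.68

SD = √47.61 ≃ 6.900
Full-length reliability (Spearman-Brown) = 2(0.86)/(1+0.86) ≃ 0.925
The standard error of measurement is 6.900·√(1 − 0.925) ≃ 6.900·0.274 ≃ 1.893.
SE_diff = √2 · SEM ≃ 2.677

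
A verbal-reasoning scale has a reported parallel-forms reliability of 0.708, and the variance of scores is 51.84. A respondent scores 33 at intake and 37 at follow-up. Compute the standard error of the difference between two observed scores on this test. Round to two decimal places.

SD = √51.84 = 7.20000
The standard error of measurement is 7.20000·√(1 − 0.70800) ≈ 7.20000·0.54037 ≈ 3.89067.
SE_diff = SEM · √2 ≈ 3.89067 · 1.41421 ≈ 5.50223

5.50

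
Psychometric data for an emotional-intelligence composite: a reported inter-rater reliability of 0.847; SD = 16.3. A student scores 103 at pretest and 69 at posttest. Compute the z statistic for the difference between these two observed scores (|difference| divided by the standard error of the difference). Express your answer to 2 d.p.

SEM = 16.300 × √(1 − 0.847) = 16.300 × √0.153 ≃ 16.300 × 0.391 ≃ 6.376
Standard error of the difference = 6.376·√2 ≃ 9.017
z = 34 / 9.017 ≃ 3.771

3.77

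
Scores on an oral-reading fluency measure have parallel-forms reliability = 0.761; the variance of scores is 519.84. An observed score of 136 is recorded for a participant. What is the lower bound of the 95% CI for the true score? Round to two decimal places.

114.15

SD = √519.84 ≃ 22.8000
SEM = 22.8000·√(1 − 0.7610) ≃ 11.1464
Margin = 1.96 · 11.1464 ≃ 21.8469
Lower bound: 136 − 21.8469 = 114.1531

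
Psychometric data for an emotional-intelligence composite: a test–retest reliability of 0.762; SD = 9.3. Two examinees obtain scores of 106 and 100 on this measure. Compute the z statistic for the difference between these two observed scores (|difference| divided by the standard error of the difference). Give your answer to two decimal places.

The standard error of measurement is 9.300×√(1 − 0.762) ≈ 9.300×0.488 ≈ 4.537.
SE_diff = √2 × SEM ≈ 6.416
z = |106 − 100| / 6.416 = 6 / 6.416 ≈ 0.935

0.94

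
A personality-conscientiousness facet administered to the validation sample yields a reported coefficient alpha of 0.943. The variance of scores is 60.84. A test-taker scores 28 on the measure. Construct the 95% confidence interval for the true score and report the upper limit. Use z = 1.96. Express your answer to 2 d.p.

31.65

SD = √60.84 = 7.800
SEM = 7.800 · √(1 − 0.943) = 7.800 · √0.057 ≈ 7.800 · 0.239 ≈ 1.862
1.96 · SEM ≈ 3.650
Upper limit = 28 + 3.650 ≈ 31.650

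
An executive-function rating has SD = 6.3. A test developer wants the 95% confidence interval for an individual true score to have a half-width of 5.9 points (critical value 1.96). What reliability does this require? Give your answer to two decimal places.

0.77

Required SEM = 5.9 / 1.96 ≈ 3.0102
r = 1 − (SEM / SD)² = 1 − (3.0102 / 6.3)² ≈ 1 − 0.2283 ≈ 0.7717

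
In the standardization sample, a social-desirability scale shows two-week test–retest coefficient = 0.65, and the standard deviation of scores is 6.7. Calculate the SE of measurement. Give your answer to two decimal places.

3.96

SEM = 6.7000×√(1 − 0.6500) ≈ 3.9638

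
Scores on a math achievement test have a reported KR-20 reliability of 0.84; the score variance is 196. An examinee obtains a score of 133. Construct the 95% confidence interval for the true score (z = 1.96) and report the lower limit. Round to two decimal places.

σ = 196^(1/2) = 14.0000
The standard error of measurement is 14.0000×√(1 − 0.8400) ≃ 14.0000×0.4000 ≃ 5.6000.
1.96 × SEM ≃ 10.9760
Lower limit = 133 − 10.9760 ≃ 122.0240

122.02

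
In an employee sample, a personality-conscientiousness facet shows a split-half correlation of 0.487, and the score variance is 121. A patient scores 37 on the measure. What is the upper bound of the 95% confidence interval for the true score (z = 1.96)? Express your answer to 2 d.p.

SD = √121 ≈ 11.000
Spearman-Brown: r = 2(0.487) / (1 + 0.487) = 0.974 / 1.487 ≈ 0.655
The standard error of measurement is 11.000*√(1 − 0.655) ≈ 11.000*0.587 ≈ 6.461.
1.96 * SEM ≈ 12.663
Upper bound: 37 + 12.663 = 49.663

49.66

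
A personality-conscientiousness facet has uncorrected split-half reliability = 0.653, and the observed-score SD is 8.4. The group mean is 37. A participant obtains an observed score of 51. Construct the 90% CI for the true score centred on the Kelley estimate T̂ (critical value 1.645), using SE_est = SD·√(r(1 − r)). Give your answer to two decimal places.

[42.43, 53.69]

Spearman-Brown: r = 2(0.653) / (1 + 0.653) = 1.306 / 1.653 ≃ 0.790
Estimated true score = 0.790×51 + (1 − 0.790)×37 ≃ 48.061
SE_est = 8.400·√[r(1 − r)] ≃ 3.421
90% CI: 48.061 ± 5.627 ≃ (42.434, 53.689)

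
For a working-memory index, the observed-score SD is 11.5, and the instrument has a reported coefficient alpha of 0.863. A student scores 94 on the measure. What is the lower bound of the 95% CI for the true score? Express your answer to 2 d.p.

85.66

SEM = 11.50000×√(1 − 0.86300) ≈ 4.25655
Margin = 1.96 × 4.25655 ≈ 8.34285
Lower bound: 94 − 8.34285 = 85.65715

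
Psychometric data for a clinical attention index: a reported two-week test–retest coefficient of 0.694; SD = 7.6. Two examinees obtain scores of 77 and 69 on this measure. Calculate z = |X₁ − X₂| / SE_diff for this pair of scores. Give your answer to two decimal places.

1.35

SEM = 7.600*√(1 − 0.694) ≃ 4.204
SE_diff = √2 * SEM ≃ 5.946
z = |77 − 69| / 5.946 = 8 / 5.946 ≃ 1.346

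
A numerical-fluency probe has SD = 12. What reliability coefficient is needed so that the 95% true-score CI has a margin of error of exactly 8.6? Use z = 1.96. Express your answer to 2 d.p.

SEM needed = half-width / z = 8.6/1.96 ≈ 4.388
r = 1 − (4.388/12)² ≈ 1 − 0.134 ≈ 0.866

0.87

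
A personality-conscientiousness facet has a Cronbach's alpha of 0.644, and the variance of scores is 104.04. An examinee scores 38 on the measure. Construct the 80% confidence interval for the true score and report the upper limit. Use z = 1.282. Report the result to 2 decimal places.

σ = 104.04^(1/2) = 10.200
The standard error of measurement is 10.200*√(1 − 0.644) ≈ 10.200*0.597 ≈ 6.086.
Half-width = 1.282*6.086 ≈ 7.802
Upper limit = 38 + 7.802 ≈ 45.802

45.80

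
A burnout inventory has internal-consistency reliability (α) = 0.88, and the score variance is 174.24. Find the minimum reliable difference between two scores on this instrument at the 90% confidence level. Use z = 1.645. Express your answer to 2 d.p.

SD = √174.24 = 13.2000
SEM = 13.2000×√(1 − 0.8800) ≈ 4.5726
SE_diff = √2 × SEM ≈ 6.4667
Smallest detectable difference = 1.645×6.4667 ≈ 10.6376

10.64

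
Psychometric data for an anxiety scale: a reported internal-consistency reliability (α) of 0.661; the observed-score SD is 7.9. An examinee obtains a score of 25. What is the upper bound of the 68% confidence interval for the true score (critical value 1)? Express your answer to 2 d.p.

SEM = 7.9000 * √(1 − 0.6610) = 7.9000 * √0.3390 ≈ 7.9000 * 0.5822 ≈ 4.5997
Margin = 1 * 4.5997 ≈ 4.5997
Upper limit = 25 + 4.5997 ≈ 29.5997

29.60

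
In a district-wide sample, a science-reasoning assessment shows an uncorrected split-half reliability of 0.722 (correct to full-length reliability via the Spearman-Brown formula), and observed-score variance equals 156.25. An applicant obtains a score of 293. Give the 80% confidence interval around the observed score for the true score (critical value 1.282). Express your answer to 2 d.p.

σ = 156.25^(1/2) = 12.500
Full-length reliability (Spearman-Brown) = 2(0.722)/(1+0.722) ≈ 0.839
SEM = 12.500*√(1 − 0.839) ≈ 5.022
Half-width = 1.282*5.022 ≈ 6.439
80% CI: 293 ± 6.439 = [286.561, 299.439]

[286.56, 299.44]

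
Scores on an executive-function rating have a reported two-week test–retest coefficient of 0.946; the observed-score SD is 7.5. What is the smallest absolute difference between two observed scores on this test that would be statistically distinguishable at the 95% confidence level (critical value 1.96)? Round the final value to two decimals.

4.83

SEM = 7.500 * √(1 − 0.946) = 7.500 * √0.054 ≃ 7.500 * 0.232 ≃ 1.743
SE_diff = SEM * √2 ≃ 1.743 * 1.414 ≃ 2.465
Smallest detectable difference = 1.96*2.465 ≃ 4.831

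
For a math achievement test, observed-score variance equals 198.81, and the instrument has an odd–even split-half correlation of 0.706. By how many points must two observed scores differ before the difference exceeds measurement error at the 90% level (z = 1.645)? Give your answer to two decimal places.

13.62

SD = √198.81 = 14.10000
Spearman-Brown: r = 2(0.706) / (1 + 0.706) = 1.41200 / 1.70600 ≈ 0.82767
SEM = 14.10000*√(1 − 0.82767) ≈ 5.85333
Standard error of the difference = 5.85333·√2 ≈ 8.27786
Smallest detectable difference = 1.645*8.27786 ≈ 13.61709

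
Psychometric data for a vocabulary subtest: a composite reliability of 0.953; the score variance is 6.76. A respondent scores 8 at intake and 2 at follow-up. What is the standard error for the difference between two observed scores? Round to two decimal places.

SD = √6.76 ≃ 2.600
SEM = 2.600 × √(1 − 0.953) = 2.600 × √0.047 ≃ 2.600 × 0.217 ≃ 0.564
SE_diff = √2 × SEM ≃ 0.797

0.80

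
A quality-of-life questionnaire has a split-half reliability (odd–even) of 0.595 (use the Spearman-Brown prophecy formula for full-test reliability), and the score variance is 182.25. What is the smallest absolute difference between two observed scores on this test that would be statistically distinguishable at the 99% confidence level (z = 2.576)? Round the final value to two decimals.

24.78

σ = 182.25^(1/2) = 13.50000
Full-length reliability (Spearman-Brown) = 2(0.595)/(1+0.595) ≈ 0.74608
SEM = 13.50000 × √(1 − 0.74608) = 13.50000 × √0.25392 ≈ 13.50000 × 0.50390 ≈ 6.80269
Standard error of the difference = 6.80269·√2 ≈ 9.62046
Minimum reliable difference = 2.576 × SE_diff ≈ 2.576 × 9.62046 ≈ 24.78231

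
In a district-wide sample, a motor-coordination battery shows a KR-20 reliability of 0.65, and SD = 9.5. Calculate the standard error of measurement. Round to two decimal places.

5.62

SEM = 9.500 * √(1 − 0.650) = 9.500 * √0.350 ≈ 9.500 * 0.592 ≈ 5.620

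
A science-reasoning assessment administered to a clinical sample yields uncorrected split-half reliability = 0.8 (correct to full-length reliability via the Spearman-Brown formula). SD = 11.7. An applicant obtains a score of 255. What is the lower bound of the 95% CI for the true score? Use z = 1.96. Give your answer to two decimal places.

Full-length reliability (Spearman-Brown) = 2(0.8)/(1+0.8) ≈ 0.889
SEM = 11.700 * √(1 − 0.889) = 11.700 * √0.111 ≈ 11.700 * 0.333 ≈ 3.900
1.96 * SEM ≈ 7.644
Lower bound: 255 − 7.644 = 247.356

247.36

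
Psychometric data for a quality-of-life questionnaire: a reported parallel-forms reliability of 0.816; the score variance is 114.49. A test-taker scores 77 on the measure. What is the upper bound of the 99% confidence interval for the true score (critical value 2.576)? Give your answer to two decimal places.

SD = √114.49 = 10.7000
SEM = 10.7000×√(1 − 0.8160) ≈ 4.5898
2.576 × SEM ≈ 11.8233
Upper limit = 77 + 11.8233 ≈ 88.8233

88.82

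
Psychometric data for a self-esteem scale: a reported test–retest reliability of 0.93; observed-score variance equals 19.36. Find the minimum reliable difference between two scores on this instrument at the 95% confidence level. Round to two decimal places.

3.23

SD = √19.36 = 4.400
SEM = 4.400 × √(1 − 0.930) = 4.400 × √0.070 ≃ 4.400 × 0.265 ≃ 1.164
SE_diff = √2 × SEM ≃ 1.646
Smallest detectable difference = 1.96×1.646 ≃ 3.227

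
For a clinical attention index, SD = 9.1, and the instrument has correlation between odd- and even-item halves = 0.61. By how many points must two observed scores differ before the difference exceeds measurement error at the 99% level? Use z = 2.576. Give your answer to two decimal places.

Spearman-Brown: r = 2(0.61) / (1 + 0.61) = 1.22000 / 1.61000 ≈ 0.75776
The standard error of measurement is 9.10000·√(1 − 0.75776) ≈ 9.10000·0.49217 ≈ 4.47879.
SE_diff = √2 · SEM ≈ 6.33397
Smallest detectable difference = 2.576·6.33397 ≈ 16.31630

16.32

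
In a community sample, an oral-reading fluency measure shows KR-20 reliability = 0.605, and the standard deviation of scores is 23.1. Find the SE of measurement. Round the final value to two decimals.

14.52

The standard error of measurement is 23.100×√(1 − 0.605) ≈ 23.100×0.628 ≈ 14.518.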